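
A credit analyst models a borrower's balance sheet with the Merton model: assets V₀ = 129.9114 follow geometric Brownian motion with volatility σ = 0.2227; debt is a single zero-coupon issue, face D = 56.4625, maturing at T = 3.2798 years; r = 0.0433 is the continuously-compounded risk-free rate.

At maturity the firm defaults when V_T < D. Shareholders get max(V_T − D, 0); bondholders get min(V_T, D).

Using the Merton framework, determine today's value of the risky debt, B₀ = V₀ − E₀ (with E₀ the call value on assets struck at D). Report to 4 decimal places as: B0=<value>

B0=48.9058

Equity is a call on the firm's assets struck at D = 56.4625:
d₁ = [ln(V₀/D) + (r + σ²/2)T] / (σ√T)
   = [ln(129.9114/56.4625) + (0.0433 + 0.5·0.2227²)·3.2798] / (0.2227·√3.2798)
   = [0.833276 + 0.223347] / 0.403315 = 2.619848
d₂ = d₁ − σ√T = 2.619848 − 0.403315 = 2.216533
N(d₁) = 0.995602,  N(d₂) = 0.986672,  e^(−rT) = 0.867608
E₀ = V₀·N(d₁) − D·e^(−rT)·N(d₂)
   = 129.9114·0.995602 − 56.4625·0.867608·0.986672 = 81.005556
B₀ = V₀ − E₀ = 129.9114 − 81.005556 = 48.905844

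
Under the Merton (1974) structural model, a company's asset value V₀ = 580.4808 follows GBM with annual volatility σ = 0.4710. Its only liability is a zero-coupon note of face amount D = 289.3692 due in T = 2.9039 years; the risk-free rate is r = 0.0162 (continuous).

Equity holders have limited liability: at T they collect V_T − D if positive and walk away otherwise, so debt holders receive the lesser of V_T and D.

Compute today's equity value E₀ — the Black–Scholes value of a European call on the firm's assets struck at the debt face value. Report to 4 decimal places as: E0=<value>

E0=333.6811

With assets at 580.4808 and a single debt payment of 289.3692 at 2.9039 years:
d₁ = [ln(V₀/D) + (r + σ²/2)T] / (σ√T)
   = [ln(580.4808/289.3692) + (0.0162 + 0.5·0.4710²)·2.9039] / (0.4710·√2.9039)
   = [0.696153 + 0.369145] / 0.802623 = 1.327271
d₂ = d₁ − σ√T = 1.327271 − 0.802623 = 0.524648
N(d₁) = 0.907790,  N(d₂) = 0.700086,  e^(−rT) = 0.954046
E₀ = V₀·N(d₁) − D·e^(−rT)·N(d₂)
   = 580.4808·0.907790 − 289.3692·0.954046·0.700086 = 333.681100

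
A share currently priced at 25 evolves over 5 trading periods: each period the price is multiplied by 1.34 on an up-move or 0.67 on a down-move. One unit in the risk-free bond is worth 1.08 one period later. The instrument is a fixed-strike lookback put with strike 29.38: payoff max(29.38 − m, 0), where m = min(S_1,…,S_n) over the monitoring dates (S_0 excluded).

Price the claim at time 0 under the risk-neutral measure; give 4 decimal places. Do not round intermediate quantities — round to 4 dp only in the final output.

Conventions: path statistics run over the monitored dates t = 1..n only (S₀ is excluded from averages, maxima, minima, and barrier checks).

price = 7.0075

Risk-neutral up-probability p* = (R−d)/(u−d) = (1.08−0.67)/(1.34−0.67) = 0.6119; the claim prices as the p*-weighted sum of path payoffs discounted by R^5.
Enumerate all 2^5 = 32 price paths (U = up ×1.34, D = down ×0.67); each path with k up-moves has probability p*^k·(1−p*)^(5−k).
DDDDD: m=3.3753, payoff=26.0047, prob=0.008800
UDDDD: m=6.7506, payoff=22.6294, prob=0.013877
DUDDD: m=6.7506, payoff=22.6294, prob=0.013877
UUDDD: m=13.5013, payoff=15.8787, prob=0.021883
DDUDD: m=6.7506, payoff=22.6294, prob=0.013877
UDUDD: m=13.5013, payoff=15.8787, prob=0.021883
DUUDD: m=13.5013, payoff=15.8787, prob=0.021883
UUUDD: m=27.0025, payoff=2.3775, prob=0.034508
DDDUD: m=6.7506, payoff=22.6294, prob=0.013877
UDDUD: m=13.5013, payoff=15.8787, prob=0.021883
DUDUD: m=13.5013, payoff=15.8787, prob=0.021883
UUDUD: m=27.0025, payoff=2.3775, prob=0.034508
DDUUD: m=11.2225, payoff=18.1575, prob=0.021883
UDUUD: m=22.4450, payoff=6.9350, prob=0.034508
DUUUD: m=16.7500, payoff=12.6300, prob=0.034508
UUUUD: m=33.5000, payoff=0.0000, prob=0.054417
DDDDU: m=5.0378, payoff=24.3422, prob=0.013877
UDDDU: m=10.0756, payoff=19.3044, prob=0.021883
DUDDU: m=10.0756, payoff=19.3044, prob=0.021883
UUDDU: m=20.1511, payoff=9.2289, prob=0.034508
DDUDU: m=10.0756, payoff=19.3044, prob=0.021883
UDUDU: m=20.1511, payoff=9.2289, prob=0.034508
DUUDU: m=16.7500, payoff=12.6300, prob=0.034508
UUUDU: m=33.5000, payoff=0.0000, prob=0.054417
DDDUU: m=7.5191, payoff=21.8609, prob=0.021883
UDDUU: m=15.0381, payoff=14.3419, prob=0.034508
DUDUU: m=15.0381, payoff=14.3419, prob=0.034508
UUDUU: m=30.0763, payoff=0.0000, prob=0.054417
DDUUU: m=11.2225, payoff=18.1575, prob=0.034508
UDUUU: m=22.4450, payoff=6.9350, prob=0.054417
DUUUU: m=16.7500, payoff=12.6300, prob=0.054417
UUUUU: m=33.5000, payoff=0.0000, prob=0.085811
Price = Σ prob·payoff / R^5 = 10.296370 / 1.469328 = 7.0075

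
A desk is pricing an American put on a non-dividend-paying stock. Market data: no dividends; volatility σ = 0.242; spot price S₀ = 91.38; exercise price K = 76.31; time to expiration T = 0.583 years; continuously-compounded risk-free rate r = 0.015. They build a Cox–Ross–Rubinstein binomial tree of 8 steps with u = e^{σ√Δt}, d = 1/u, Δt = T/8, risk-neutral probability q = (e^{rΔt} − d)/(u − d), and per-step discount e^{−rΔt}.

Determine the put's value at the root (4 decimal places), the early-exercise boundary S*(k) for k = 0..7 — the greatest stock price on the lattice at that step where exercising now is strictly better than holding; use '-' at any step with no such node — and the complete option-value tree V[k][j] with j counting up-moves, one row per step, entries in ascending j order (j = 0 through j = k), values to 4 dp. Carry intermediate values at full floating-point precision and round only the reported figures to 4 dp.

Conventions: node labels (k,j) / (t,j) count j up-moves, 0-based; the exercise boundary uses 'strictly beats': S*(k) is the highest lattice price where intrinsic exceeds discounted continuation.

Δt=0.07287  u=1.06751  d=0.93676  q=0.49204  discount=0.99891
step 8 (expiry): payoffs max(K−S,0) = 22.1254 14.5625 5.9439 0.0000 0.0000 0.0000 0.0000 0.0000 0.0000
step 7: (k=7,j=0): S=57.8426, K−S=18.4674, hold=18.3841 ⇒ V=18.4674 exercise | (k=7,j=1): S=65.9161, K−S=10.3939, hold=10.3105 ⇒ V=10.3939 exercise | (k=7,j=2): S=75.1165, K−S=1.1935, hold=3.0160 ⇒ V=3.0160 continue | (k=7,j=3): S=85.6011, K−S=0.0000, hold=0.0000 ⇒ V=0.0000 continue | (k=7,j=4): S=97.5491, K−S=0.0000, hold=0.0000 ⇒ V=0.0000 continue | (k=7,j=5): S=111.1647, K−S=0.0000, hold=0.0000 ⇒ V=0.0000 continue | (k=7,j=6): S=126.6808, K−S=0.0000, hold=0.0000 ⇒ V=0.0000 continue | (k=7,j=7): S=144.3626, K−S=0.0000, hold=0.0000 ⇒ V=0.0000 continue  boundary S*=65.9161
step 6: (k=6,j=0): S=61.7475, K−S=14.5625, hold=14.4791 ⇒ V=14.5625 exercise | (k=6,j=1): S=70.3661, K−S=5.9439, hold=6.7563 ⇒ V=6.7563 continue | (k=6,j=2): S=80.1876, K−S=0.0000, hold=1.5303 ⇒ V=1.5303 continue | (k=6,j=3): S=91.3800, K−S=0.0000, hold=0.0000 ⇒ V=0.0000 continue | (k=6,j=4): S=104.1346, K−S=0.0000, hold=0.0000 ⇒ V=0.0000 continue | (k=6,j=5): S=118.6694, K−S=0.0000, hold=0.0000 ⇒ V=0.0000 continue | (k=6,j=6): S=135.2330, K−S=0.0000, hold=0.0000 ⇒ V=0.0000 continue  boundary S*=61.7475
step 5: (k=5,j=0): S=65.9161, K−S=10.3939, hold=10.7098 ⇒ V=10.7098 continue | (k=5,j=1): S=75.1165, K−S=1.1935, hold=4.1803 ⇒ V=4.1803 continue | (k=5,j=2): S=85.6011, K−S=0.0000, hold=0.7765 ⇒ V=0.7765 continue | (k=5,j=3): S=97.5491, K−S=0.0000, hold=0.0000 ⇒ V=0.0000 continue | (k=5,j=4): S=111.1647, K−S=0.0000, hold=0.0000 ⇒ V=0.0000 continue | (k=5,j=5): S=126.6808, K−S=0.0000, hold=0.0000 ⇒ V=0.0000 continue  boundary S*=-
step 4: (k=4,j=0): S=70.3661, K−S=5.9439, hold=7.4889 ⇒ V=7.4889 continue | (k=4,j=1): S=80.1876, K−S=0.0000, hold=2.5028 ⇒ V=2.5028 continue | (k=4,j=2): S=91.3800, K−S=0.0000, hold=0.3940 ⇒ V=0.3940 continue | (k=4,j=3): S=104.1346, K−S=0.0000, hold=0.0000 ⇒ V=0.0000 continue | (k=4,j=4): S=118.6694, K−S=0.0000, hold=0.0000 ⇒ V=0.0000 continue  boundary S*=-
step 3: (k=3,j=0): S=75.1165, K−S=1.1935, hold=5.0300 ⇒ V=5.0300 continue | (k=3,j=1): S=85.6011, K−S=0.0000, hold=1.4636 ⇒ V=1.4636 continue | (k=3,j=2): S=97.5491, K−S=0.0000, hold=0.1999 ⇒ V=0.1999 continue | (k=3,j=3): S=111.1647, K−S=0.0000, hold=0.0000 ⇒ V=0.0000 continue  boundary S*=-
step 2: (k=2,j=0): S=80.1876, K−S=0.0000, hold=3.2716 ⇒ V=3.2716 continue | (k=2,j=1): S=91.3800, K−S=0.0000, hold=0.8409 ⇒ V=0.8409 continue | (k=2,j=2): S=104.1346, K−S=0.0000, hold=0.1014 ⇒ V=0.1014 continue  boundary S*=-
step 1: (k=1,j=0): S=85.6011, K−S=0.0000, hold=2.0733 ⇒ V=2.0733 continue | (k=1,j=1): S=97.5491, K−S=0.0000, hold=0.4765 ⇒ V=0.4765 continue  boundary S*=-
step 0: (k=0,j=0): S=91.3800, K−S=0.0000, hold=1.2862 ⇒ V=1.2862 continue  boundary S*=-

price = 1.2862
boundary = - - - - - - 61.7475 65.9161
tree:
1.2862
2.0733 0.4765
3.2716 0.8409 0.1014
5.0300 1.4636 0.1999 0.0000
7.4889 2.5028 0.3940 0.0000 0.0000
10.7098 4.1803 0.7765 0.0000 0.0000 0.0000
14.5625 6.7563 1.5303 0.0000 0.0000 0.0000 0.0000
18.4674 10.3939 3.0160 0.0000 0.0000 0.0000 0.0000 0.0000
22.1254 14.5625 5.9439 0.0000 0.0000 0.0000 0.0000 0.0000 0.0000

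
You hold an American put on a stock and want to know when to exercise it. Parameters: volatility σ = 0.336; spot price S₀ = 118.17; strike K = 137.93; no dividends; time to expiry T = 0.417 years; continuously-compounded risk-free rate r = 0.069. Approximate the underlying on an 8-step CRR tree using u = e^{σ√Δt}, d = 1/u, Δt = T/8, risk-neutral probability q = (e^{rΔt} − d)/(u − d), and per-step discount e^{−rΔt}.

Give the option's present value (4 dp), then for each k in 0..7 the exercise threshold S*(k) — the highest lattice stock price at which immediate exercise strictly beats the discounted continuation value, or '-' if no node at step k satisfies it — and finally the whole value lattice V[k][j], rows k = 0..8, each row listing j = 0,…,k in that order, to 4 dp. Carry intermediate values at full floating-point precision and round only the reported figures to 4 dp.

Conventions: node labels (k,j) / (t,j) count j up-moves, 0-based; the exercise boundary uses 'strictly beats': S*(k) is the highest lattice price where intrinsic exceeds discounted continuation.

Δt=0.05212, u=1.07973, d=0.92616, q=0.50429, disc=e^(-rΔt)=0.99641
k=8 terminal: V=max(K-S,0) → 73.9590 63.3514 50.9849 36.5678 19.7600 0.1652 0.0000 0.0000 0.0000
k=7: j=0 S=69.0715 intr=68.8585 cont=68.3634 V=68.8585[EX]; j=1 S=80.5248 intr=57.4052 cont=56.9100 V=57.4052[EX]; j=2 S=93.8773 intr=44.0527 cont=43.5575 V=44.0527[EX]; j=3 S=109.4439 intr=28.4861 cont=27.9909 V=28.4861[EX]; j=4 S=127.5918 intr=10.3382 cont=9.8430 V=10.3382[EX]; j=5 S=148.7489 intr=0.0000 cont=0.0816 V=0.0816[hold]; j=6 S=173.4143 intr=0.0000 cont=0.0000 V=0.0000[hold]; j=7 S=202.1696 intr=0.0000 cont=0.0000 V=0.0000[hold]  S*(7)=127.5918
k=6: j=0 S=74.5786 intr=63.3514 cont=62.8562 V=63.3514[EX]; j=1 S=86.9451 intr=50.9849 cont=50.4897 V=50.9849[EX]; j=2 S=101.3622 intr=36.5678 cont=36.0726 V=36.5678[EX]; j=3 S=118.1700 intr=19.7600 cont=19.2648 V=19.7600[EX]; j=4 S=137.7648 intr=0.1652 cont=5.1473 V=5.1473[hold]; j=5 S=160.6088 intr=0.0000 cont=0.0403 V=0.0403[hold]; j=6 S=187.2407 intr=0.0000 cont=0.0000 V=0.0000[hold]  S*(6)=118.1700
k=5: j=0 S=80.5248 intr=57.4052 cont=56.9100 V=57.4052[EX]; j=1 S=93.8773 intr=44.0527 cont=43.5575 V=44.0527[EX]; j=2 S=109.4439 intr=28.4861 cont=27.9909 V=28.4861[EX]; j=3 S=127.5918 intr=10.3382 cont=12.3464 V=12.3464[hold]; j=4 S=148.7489 intr=0.0000 cont=2.5627 V=2.5627[hold]; j=5 S=173.4143 intr=0.0000 cont=0.0199 V=0.0199[hold]  S*(5)=109.4439
k=4: j=0 S=86.9451 intr=50.9849 cont=50.4897 V=50.9849[EX]; j=1 S=101.3622 intr=36.5678 cont=36.0726 V=36.5678[EX]; j=2 S=118.1700 intr=19.7600 cont=20.2739 V=20.2739[hold]; j=3 S=137.7648 intr=0.1652 cont=7.3859 V=7.3859[hold]; j=4 S=160.6088 intr=0.0000 cont=1.2758 V=1.2758[hold]  S*(4)=101.3622
k=3: j=0 S=93.8773 intr=44.0527 cont=43.5575 V=44.0527[EX]; j=1 S=109.4439 intr=28.4861 cont=28.2491 V=28.4861[EX]; j=2 S=127.5918 intr=10.3382 cont=13.7251 V=13.7251[hold]; j=3 S=148.7489 intr=0.0000 cont=4.2892 V=4.2892[hold]  S*(3)=109.4439
k=2: j=0 S=101.3622 intr=36.5678 cont=36.0726 V=36.5678[EX]; j=1 S=118.1700 intr=19.7600 cont=20.9667 V=20.9667[hold]; j=2 S=137.7648 intr=0.1652 cont=8.9345 V=8.9345[hold]  S*(2)=101.3622
k=1: j=0 S=109.4439 intr=28.4861 cont=28.5972 V=28.5972[hold]; j=1 S=127.5918 intr=10.3382 cont=14.8454 V=14.8454[hold]  S*(1)=-
k=0: j=0 S=118.1700 intr=19.7600 cont=21.5845 V=21.5845[hold]  S*(0)=-

price = 21.5845
boundary = - - 101.3622 109.4439 101.3622 109.4439 118.1700 127.5918
tree:
21.5845
28.5972 14.8454
36.5678 20.9667 8.9345
44.0527 28.4861 13.7251 4.2892
50.9849 36.5678 20.2739 7.3859 1.2758
57.4052 44.0527 28.4861 12.3464 2.5627 0.0199
63.3514 50.9849 36.5678 19.7600 5.1473 0.0403 0.0000
68.8585 57.4052 44.0527 28.4861 10.3382 0.0816 0.0000 0.0000
73.9590 63.3514 50.9849 36.5678 19.7600 0.1652 0.0000 0.0000 0.0000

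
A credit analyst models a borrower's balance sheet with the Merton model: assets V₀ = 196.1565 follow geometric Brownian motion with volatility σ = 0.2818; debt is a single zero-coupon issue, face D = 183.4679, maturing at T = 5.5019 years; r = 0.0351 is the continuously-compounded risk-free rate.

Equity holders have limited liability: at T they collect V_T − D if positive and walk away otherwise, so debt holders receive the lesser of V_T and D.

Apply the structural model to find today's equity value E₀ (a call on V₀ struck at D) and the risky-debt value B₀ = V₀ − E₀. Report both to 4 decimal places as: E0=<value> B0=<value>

With assets at 196.1565 and a single debt payment of 183.4679 at 5.5019 years:
d₁ = [ln(V₀/D) + (r + σ²/2)T] / (σ√T)
   = [ln(196.1565/183.4679) + (0.0351 + 0.5·0.2818²)·5.5019] / (0.2818·√5.5019)
   = [0.066873 + 0.411573] / 0.660994 = 0.723829
d₂ = d₁ − σ√T = 0.723829 − 0.660994 = 0.062835
N(d₁) = 0.765415,  N(d₂) = 0.525051,  e^(−rT) = 0.824386
E₀ = V₀·N(d₁) − D·e^(−rT)·N(d₂)
   = 196.1565·0.765415 − 183.4679·0.824386·0.525051 = 70.727947
B₀ = V₀ − E₀ = 196.1565 − 70.727947 = 125.428553

E0=70.7279 B0=125.4286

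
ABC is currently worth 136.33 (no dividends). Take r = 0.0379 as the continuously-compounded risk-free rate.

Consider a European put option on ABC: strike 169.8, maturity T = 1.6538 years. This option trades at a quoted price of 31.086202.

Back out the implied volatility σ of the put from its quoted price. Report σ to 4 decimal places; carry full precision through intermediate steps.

sigma = 0.2262

At σ = 0.2262 the Black–Scholes value reproduces the quote:
σ√T = 0.2262·√1.6538 = 0.290894
d₁ = (ln(S/K) + (r+σ²/2)T) / (σ√T) = (ln(136.33/169.8) + (0.0379+0.2262²/2)·1.6538) / 0.290894 = (-0.219543 + 0.104989) / 0.290894 = -0.393801
d₂ = d₁ − σ√T = -0.393801 − 0.290894 = -0.684695
e^{−rT} = 0.939245
N(−d₁) = 0.653136,  N(−d₂) = 0.753232
V = K·e^{−rT}·N(−d₂) − S·N(−d₁) = 120.128259 − 89.042057 = 31.086202 (matching the quote); vega is positive throughout, so no other σ reproduces this price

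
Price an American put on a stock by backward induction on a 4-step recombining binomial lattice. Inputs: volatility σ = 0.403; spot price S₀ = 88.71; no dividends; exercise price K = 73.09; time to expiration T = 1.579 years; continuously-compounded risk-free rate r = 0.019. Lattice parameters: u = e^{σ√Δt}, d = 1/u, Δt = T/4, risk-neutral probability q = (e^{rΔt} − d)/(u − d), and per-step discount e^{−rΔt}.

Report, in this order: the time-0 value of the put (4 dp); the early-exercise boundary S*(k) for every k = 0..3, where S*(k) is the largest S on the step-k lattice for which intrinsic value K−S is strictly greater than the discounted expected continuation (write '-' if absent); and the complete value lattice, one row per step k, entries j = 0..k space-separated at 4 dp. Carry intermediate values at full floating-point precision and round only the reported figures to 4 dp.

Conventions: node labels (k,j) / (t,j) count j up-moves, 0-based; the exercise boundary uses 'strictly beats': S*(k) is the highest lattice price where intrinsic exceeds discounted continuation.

price = 9.3437
boundary = - - - 41.5031
tree:
9.3437
14.5650 3.1627
21.9772 5.8120 0.0000
31.5869 10.6808 0.0000 0.0000
40.8707 19.6281 0.0000 0.0000 0.0000

Δt=0.39475, u=1.28814, d=0.77631, q=0.45174, disc=e^(-rΔt)=0.99253
k=4 terminal: V=max(K-S,0) → 40.8707 19.6281 0.0000 0.0000 0.0000
k=3: j=0 S=41.5031 intr=31.5869 cont=31.0407 V=31.5869[EX]; j=1 S=68.8666 intr=4.2234 cont=10.6808 V=10.6808[hold]; j=2 S=114.2711 intr=0.0000 cont=0.0000 V=0.0000[hold]; j=3 S=189.6114 intr=0.0000 cont=0.0000 V=0.0000[hold]  S*(3)=41.5031
k=2: j=0 S=53.4619 intr=19.6281 cont=21.9772 V=21.9772[hold]; j=1 S=88.7100 intr=0.0000 cont=5.8120 V=5.8120[hold]; j=2 S=147.1975 intr=0.0000 cont=0.0000 V=0.0000[hold]  S*(2)=-
k=1: j=0 S=68.8666 intr=4.2234 cont=14.5650 V=14.5650[hold]; j=1 S=114.2711 intr=0.0000 cont=3.1627 V=3.1627[hold]  S*(1)=-
k=0: j=0 S=88.7100 intr=0.0000 cont=9.3437 V=9.3437[hold]  S*(0)=-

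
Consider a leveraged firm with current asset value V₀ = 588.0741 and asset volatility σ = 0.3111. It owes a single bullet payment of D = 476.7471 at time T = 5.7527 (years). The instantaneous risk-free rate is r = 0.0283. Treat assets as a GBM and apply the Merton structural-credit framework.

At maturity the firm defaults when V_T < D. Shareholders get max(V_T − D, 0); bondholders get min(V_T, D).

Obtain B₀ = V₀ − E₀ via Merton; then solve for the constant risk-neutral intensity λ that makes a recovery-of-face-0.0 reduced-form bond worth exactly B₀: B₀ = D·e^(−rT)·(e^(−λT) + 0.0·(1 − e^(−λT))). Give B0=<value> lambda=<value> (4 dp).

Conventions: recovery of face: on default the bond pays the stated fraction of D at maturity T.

With assets at 588.0741 and a single debt payment of 476.7471 at 5.7527 years:
d₁ = [ln(V₀/D) + (r + σ²/2)T] / (σ√T)
   = [ln(588.0741/476.7471) + (0.0283 + 0.5·0.3111²)·5.7527] / (0.3111·√5.7527)
   = [0.209867 + 0.441184] / 0.746167 = 0.872527
d₂ = d₁ − σ√T = 0.872527 − 0.746167 = 0.126360
N(d₁) = 0.808540,  N(d₂) = 0.550277,  e^(−rT) = 0.849760
E₀ = V₀·N(d₁) − D·e^(−rT)·N(d₂)
   = 588.0741·0.808540 − 476.7471·0.849760·0.550277 = 252.552767
B₀ = V₀ − E₀ = 588.0741 − 252.552767 = 335.521333
e^(−λT) = (B₀·e^(rT)/D − 0)/(1 − 0) = (335.5213·1.176803/476.7471 − 0)/1 = 0.82820107
λ = −ln(0.82820107)/5.7527 = 0.032767

B0=335.5213 lambda=0.0328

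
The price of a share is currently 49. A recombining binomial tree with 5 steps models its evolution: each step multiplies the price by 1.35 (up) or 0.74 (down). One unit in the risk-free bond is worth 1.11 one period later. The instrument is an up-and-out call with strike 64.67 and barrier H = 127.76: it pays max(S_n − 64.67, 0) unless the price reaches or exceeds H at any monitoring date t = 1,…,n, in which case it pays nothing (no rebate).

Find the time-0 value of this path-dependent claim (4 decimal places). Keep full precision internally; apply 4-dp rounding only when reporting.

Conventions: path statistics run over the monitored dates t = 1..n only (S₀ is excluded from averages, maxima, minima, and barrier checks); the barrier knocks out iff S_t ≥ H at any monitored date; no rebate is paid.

price = 7.3264

No-arbitrage gives p* = (R−d)/(u−d) = 0.6066: enumerate every path, weight its payoff by its p*-probability, and discount by R^5.
Enumerate all 2^5 = 32 price paths (U = up ×1.35, D = down ×0.74); each path with k up-moves has probability p*^k·(1−p*)^(5−k).
DDDDD: M=36.2600, payoff=0.0000, prob=0.009428
UDDDD: M=66.1500, payoff=0.0000, prob=0.014534
DUDDD: M=48.9510, payoff=0.0000, prob=0.014534
UUDDD: M=89.3025, payoff=0.0000, prob=0.022407
DDUDD: M=36.2600, payoff=0.0000, prob=0.014534
UDUDD: M=66.1500, payoff=0.0000, prob=0.022407
DUUDD: M=66.0838, payoff=0.0000, prob=0.022407
UUUDD: M=120.5584, payoff=1.3478, prob=0.034544
DDDUD: M=36.2600, payoff=0.0000, prob=0.014534
UDDUD: M=66.1500, payoff=0.0000, prob=0.022407
DUDUD: M=48.9510, payoff=0.0000, prob=0.022407
UUDUD: M=89.3025, payoff=1.3478, prob=0.034544
DDUUD: M=48.9020, payoff=0.0000, prob=0.022407
UDUUD: M=89.2132, payoff=1.3478, prob=0.034544
DUUUD: M=89.2132, payoff=1.3478, prob=0.034544
UUUUD: M=162.7538, payoff=0.0000, prob=0.053256
DDDDU: M=36.2600, payoff=0.0000, prob=0.014534
UDDDU: M=66.1500, payoff=0.0000, prob=0.022407
DUDDU: M=48.9510, payoff=0.0000, prob=0.022407
UUDDU: M=89.3025, payoff=1.3478, prob=0.034544
DDUDU: M=36.2600, payoff=0.0000, prob=0.022407
UDUDU: M=66.1500, payoff=1.3478, prob=0.034544
DUUDU: M=66.0838, payoff=1.3478, prob=0.034544
UUUDU: M=120.5584, payoff=55.7678, prob=0.053256
DDDUU: M=36.2600, payoff=0.0000, prob=0.022407
UDDUU: M=66.1500, payoff=1.3478, prob=0.034544
DUDUU: M=66.0178, payoff=1.3478, prob=0.034544
UUDUU: M=120.4378, payoff=55.7678, prob=0.053256
DDUUU: M=66.0178, payoff=1.3478, prob=0.034544
UDUUU: M=120.4378, payoff=55.7678, prob=0.053256
DUUUU: M=120.4378, payoff=55.7678, prob=0.053256
UUUUU: M=219.7176, payoff=0.0000, prob=0.082103
Price = Σ prob·payoff / R^5 = 12.345473 / 1.685058 = 7.3264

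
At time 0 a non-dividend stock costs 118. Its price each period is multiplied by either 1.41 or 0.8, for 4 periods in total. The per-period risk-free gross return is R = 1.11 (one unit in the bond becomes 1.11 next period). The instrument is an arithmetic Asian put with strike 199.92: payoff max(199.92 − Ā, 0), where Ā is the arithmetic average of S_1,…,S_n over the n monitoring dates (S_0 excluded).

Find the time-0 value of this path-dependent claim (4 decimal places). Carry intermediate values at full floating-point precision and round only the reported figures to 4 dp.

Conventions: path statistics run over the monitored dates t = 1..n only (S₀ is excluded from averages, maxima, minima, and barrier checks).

No-arbitrage gives p* = (R−d)/(u−d) = 0.5082: enumerate every path, weight its payoff by its p*-probability, and discount by R^4.
Enumerate all 2^4 = 16 price paths (U = up ×1.41, D = down ×0.8); each path with k up-moves has probability p*^k·(1−p*)^(4−k).
DDDD: Ā=69.6672, payoff=130.2528, prob=0.058501
UDDD: Ā=122.7884, payoff=77.1316, prob=0.060451
DUDD: Ā=104.7934, payoff=95.1266, prob=0.060451
UUDD: Ā=184.6984, payoff=15.2216, prob=0.062466
DDUD: Ā=90.3974, payoff=109.5226, prob=0.060451
UDUD: Ā=159.3255, payoff=40.5945, prob=0.062466
DUUD: Ā=141.3305, payoff=58.5895, prob=0.062466
UUUD: Ā=249.0950, payoff=0.0000, prob=0.064549
DDDU: Ā=78.8806, payoff=121.0394, prob=0.060451
UDDU: Ā=139.0271, payoff=60.8929, prob=0.062466
DUDU: Ā=121.0321, payoff=78.8879, prob=0.062466
UUDU: Ā=213.3191, payoff=0.0000, prob=0.064549
DDUU: Ā=106.6361, payoff=93.2839, prob=0.062466
UDUU: Ā=187.9462, payoff=11.9738, prob=0.064549
DUUU: Ā=169.9512, payoff=29.9688, prob=0.064549
UUUU: Ā=299.5389, payoff=0.0000, prob=0.066700
Price = Σ prob·payoff / R^4 = 56.383539 / 1.518070 = 37.1416

price = 37.1416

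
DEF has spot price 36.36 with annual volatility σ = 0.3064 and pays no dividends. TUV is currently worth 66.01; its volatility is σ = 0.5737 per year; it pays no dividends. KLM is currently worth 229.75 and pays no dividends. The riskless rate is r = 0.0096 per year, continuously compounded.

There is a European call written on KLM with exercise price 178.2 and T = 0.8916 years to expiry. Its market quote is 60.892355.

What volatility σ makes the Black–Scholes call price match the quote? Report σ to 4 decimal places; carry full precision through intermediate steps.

sigma = 0.3465

At σ = 0.3465 the Black–Scholes value reproduces the quote:
σ√T = 0.3465·√0.8916 = 0.327181
d₁ = (ln(S/K) + (r+σ²/2)T) / (σ√T) = (ln(229.75/178.2) + (0.0096+0.3465²/2)·0.8916) / 0.327181 = (0.254085 + 0.062083) / 0.327181 = 0.966340
d₂ = d₁ − σ√T = 0.966340 − 0.327181 = 0.639159
e^{−rT} = 0.991477
N(d₁) = 0.833063,  N(d₂) = 0.738640
V = S·N(d₁) − K·e^{−rT}·N(d₂) = 191.396238 − 130.503883 = 60.892355 (the quoted price), and the Black–Scholes price is strictly increasing in σ, so σ is unique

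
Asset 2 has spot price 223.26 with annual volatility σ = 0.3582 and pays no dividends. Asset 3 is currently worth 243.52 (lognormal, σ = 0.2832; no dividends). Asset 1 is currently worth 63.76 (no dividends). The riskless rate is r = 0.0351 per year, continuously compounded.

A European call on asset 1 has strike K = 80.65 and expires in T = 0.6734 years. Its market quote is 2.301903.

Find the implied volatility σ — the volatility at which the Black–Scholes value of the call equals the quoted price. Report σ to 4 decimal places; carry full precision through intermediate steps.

sigma = 0.3257

At σ = 0.3257 the Black–Scholes value reproduces the quote:
σ√T = 0.3257·√0.6734 = 0.267273
d₁ = (ln(S/K) + (r+σ²/2)T) / (σ√T) = (ln(63.76/80.65) + (0.0351+0.3257²/2)·0.6734) / 0.267273 = (-0.234993 + 0.059354) / 0.267273 = -0.657154
d₂ = d₁ − σ√T = -0.657154 − 0.267273 = -0.924426
e^{−rT} = 0.976641
N(d₁) = 0.255541,  N(d₂) = 0.177632
V = S·N(d₁) − K·e^{−rT}·N(d₂) = 16.293297 − 13.991394 = 2.301903 (the observed quote) — the price is monotone increasing in volatility, hence this σ is the only solution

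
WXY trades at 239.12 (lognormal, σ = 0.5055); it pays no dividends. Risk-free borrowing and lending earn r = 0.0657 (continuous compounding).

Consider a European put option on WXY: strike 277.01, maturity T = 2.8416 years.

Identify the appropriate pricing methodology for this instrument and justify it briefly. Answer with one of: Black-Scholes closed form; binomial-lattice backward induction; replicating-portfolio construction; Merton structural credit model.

Key observation: the instrument is a plain European put (strike 277.01) on a lognormal asset; the exact continuous-time formula applies directly.

framework: Black-Scholes closed form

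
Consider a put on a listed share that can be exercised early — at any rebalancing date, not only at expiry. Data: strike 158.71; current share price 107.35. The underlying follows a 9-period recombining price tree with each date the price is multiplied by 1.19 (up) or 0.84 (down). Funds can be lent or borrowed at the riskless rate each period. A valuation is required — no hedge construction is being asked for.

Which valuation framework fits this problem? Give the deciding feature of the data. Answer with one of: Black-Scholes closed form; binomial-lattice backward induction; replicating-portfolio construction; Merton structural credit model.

Key observation: an American put (K = 158.71, S₀ = 107.35) on a 9-date tree has no closed form — the optimal stopping decision is embedded and must be resolved recursively from expiry.

framework: binomial-lattice backward induction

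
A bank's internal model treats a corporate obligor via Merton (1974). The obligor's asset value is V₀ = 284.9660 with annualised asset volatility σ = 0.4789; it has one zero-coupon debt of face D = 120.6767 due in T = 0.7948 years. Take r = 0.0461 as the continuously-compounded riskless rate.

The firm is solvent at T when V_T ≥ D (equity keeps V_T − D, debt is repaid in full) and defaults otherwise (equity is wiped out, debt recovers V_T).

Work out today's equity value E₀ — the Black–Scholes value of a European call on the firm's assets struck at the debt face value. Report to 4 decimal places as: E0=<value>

Apply the equity-as-call identities (strike 120.6767, horizon 0.7948 years):
d₁ = [ln(V₀/D) + (r + σ²/2)T] / (σ√T)
   = [ln(284.9660/120.6767) + (0.0461 + 0.5·0.4789²)·0.7948] / (0.4789·√0.7948)
   = [0.859255 + 0.127782] / 0.426947 = 2.311850
d₂ = d₁ − σ√T = 2.311850 − 0.426947 = 1.884903
N(d₁) = 0.989607,  N(d₂) = 0.970279,  e^(−rT) = 0.964023
E₀ = V₀·N(d₁) − D·e^(−rT)·N(d₂)
   = 284.9660·0.989607 − 120.6767·0.964023·0.970279 = 169.126907

E0=169.1269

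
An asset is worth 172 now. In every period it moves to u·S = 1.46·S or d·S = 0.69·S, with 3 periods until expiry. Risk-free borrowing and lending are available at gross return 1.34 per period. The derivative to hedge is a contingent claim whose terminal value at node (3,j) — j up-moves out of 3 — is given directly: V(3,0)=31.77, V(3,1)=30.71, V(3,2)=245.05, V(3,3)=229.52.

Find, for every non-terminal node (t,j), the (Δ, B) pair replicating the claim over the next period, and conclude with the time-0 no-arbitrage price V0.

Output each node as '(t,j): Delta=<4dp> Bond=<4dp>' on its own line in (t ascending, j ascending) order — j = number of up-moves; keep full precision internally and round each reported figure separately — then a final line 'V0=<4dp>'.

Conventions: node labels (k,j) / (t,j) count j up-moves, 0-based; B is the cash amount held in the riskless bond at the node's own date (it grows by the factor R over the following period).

(0,0): Delta=0.1905 Bond=59.3814
(1,0): Delta=1.4762 Bond=-73.0199
(1,1): Delta=0.0783 Bond=107.7417
(2,0): Delta=-0.0168 Bond=24.4178
(2,1): Delta=1.6065 Bond=-120.4186
(2,2): Delta=-0.0550 Bond=193.2586
V0=92.1479

Since d<R<u, set p* = (R−d)/(u−d) = 0.8442; price each node as the discounted p*-expectation of its children.
Terminal payoffs: V(3,0)=31.7700, V(3,1)=30.7100, V(3,2)=245.0500, V(3,3)=229.5200
  t=2,j=0: stock 81.8892 → up 119.5582 (V=30.7100), down 56.5035 (V=31.7700). Price 23.0412; hedge Δ=-0.0168, bond B=24.4178.
  t=2,j=1: stock 173.2728 → up 252.9783 (V=245.0500), down 119.5582 (V=30.7100). Price 157.9450; hedge Δ=1.6065, bond B=-120.4186.
  t=2,j=2: stock 366.6352 → up 535.2874 (V=229.5200), down 252.9783 (V=245.0500). Price 173.0897; hedge Δ=-0.0550, bond B=193.2586.
  t=1,j=0: stock 118.6800 → up 173.2728 (V=157.9450), down 81.8892 (V=23.0412). Price 102.1799; hedge Δ=1.4762, bond B=-73.0199.
  t=1,j=1: stock 251.1200 → up 366.6352 (V=173.0897), down 173.2728 (V=157.9450). Price 127.4101; hedge Δ=0.0783, bond B=107.7417.
  t=0,j=0: stock 172.0000 → up 251.1200 (V=127.4101), down 118.6800 (V=102.1799). Price 92.1479; hedge Δ=0.1905, bond B=59.3814.
Verification: the root portfolio costs Δ(0,0)·S0 + B(0,0) = 92.1479, matching V0.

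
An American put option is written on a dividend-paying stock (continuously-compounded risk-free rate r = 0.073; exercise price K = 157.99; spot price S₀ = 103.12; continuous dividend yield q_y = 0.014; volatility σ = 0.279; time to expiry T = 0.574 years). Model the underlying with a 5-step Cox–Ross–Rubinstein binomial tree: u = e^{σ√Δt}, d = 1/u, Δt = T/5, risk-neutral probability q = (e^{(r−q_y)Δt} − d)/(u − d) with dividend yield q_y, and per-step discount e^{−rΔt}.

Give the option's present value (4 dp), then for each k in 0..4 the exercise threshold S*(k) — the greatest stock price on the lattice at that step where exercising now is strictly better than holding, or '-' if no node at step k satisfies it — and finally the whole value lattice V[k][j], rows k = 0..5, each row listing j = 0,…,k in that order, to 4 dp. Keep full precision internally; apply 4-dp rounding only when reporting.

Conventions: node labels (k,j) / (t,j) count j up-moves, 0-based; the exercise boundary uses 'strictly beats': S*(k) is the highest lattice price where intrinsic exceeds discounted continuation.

price = 54.8700
boundary = 103.1200 113.3437 124.5810 113.3437 124.5810
tree:
54.8700
64.1715 44.6463
72.6340 54.8700 33.4090
80.3331 64.1715 44.6463 21.3321
87.3378 72.6340 54.8700 33.4090 10.1846
93.7107 80.3331 64.1715 44.6463 21.0577 0.0000

Δt=0.11480  u=1.09914  d=0.90980  q=0.51228  discount=0.99165
step 5 (expiry): payoffs max(K−S,0) = 93.7107 80.3331 64.1715 44.6463 21.0577 0.0000
step 4: (k=4,j=0): S=70.6522, K−S=87.3378, hold=86.1328 ⇒ V=87.3378 exercise | (k=4,j=1): S=85.3560, K−S=72.6340, hold=71.4526 ⇒ V=72.6340 exercise | (k=4,j=2): S=103.1200, K−S=54.8700, hold=53.7171 ⇒ V=54.8700 exercise | (k=4,j=3): S=124.5810, K−S=33.4090, hold=32.2906 ⇒ V=33.4090 exercise | (k=4,j=4): S=150.5083, K−S=7.4817, hold=10.1846 ⇒ V=10.1846 continue  boundary S*=124.5810
step 3: (k=3,j=0): S=77.6569, K−S=80.3331, hold=79.1394 ⇒ V=80.3331 exercise | (k=3,j=1): S=93.8185, K−S=64.1715, hold=63.0037 ⇒ V=64.1715 exercise | (k=3,j=2): S=113.3437, K−S=44.6463, hold=43.5099 ⇒ V=44.6463 exercise | (k=3,j=3): S=136.9323, K−S=21.0577, hold=21.3321 ⇒ V=21.3321 continue  boundary S*=113.3437
step 2: (k=2,j=0): S=85.3560, K−S=72.6340, hold=71.4526 ⇒ V=72.6340 exercise | (k=2,j=1): S=103.1200, K−S=54.8700, hold=53.7171 ⇒ V=54.8700 exercise | (k=2,j=2): S=124.5810, K−S=33.4090, hold=32.4301 ⇒ V=33.4090 exercise  boundary S*=124.5810
step 1: (k=1,j=0): S=93.8185, K−S=64.1715, hold=63.0037 ⇒ V=64.1715 exercise | (k=1,j=1): S=113.3437, K−S=44.6463, hold=43.5099 ⇒ V=44.6463 exercise  boundary S*=113.3437
step 0: (k=0,j=0): S=103.1200, K−S=54.8700, hold=53.7171 ⇒ V=54.8700 exercise  boundary S*=103.1200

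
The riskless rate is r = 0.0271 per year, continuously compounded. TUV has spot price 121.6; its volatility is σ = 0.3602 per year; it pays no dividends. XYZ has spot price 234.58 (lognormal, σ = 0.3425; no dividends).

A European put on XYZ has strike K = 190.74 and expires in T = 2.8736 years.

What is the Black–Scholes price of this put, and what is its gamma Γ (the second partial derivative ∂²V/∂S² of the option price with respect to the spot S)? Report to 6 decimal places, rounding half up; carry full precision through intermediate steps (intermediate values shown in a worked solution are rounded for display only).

σ√T = 0.3425·√2.8736 = 0.580596
d₁ = (ln(S/K) + (r+σ²/2)T) / (σ√T) = (ln(234.58/190.74) + (0.0271+0.3425²/2)·2.8736) / 0.580596 = (0.206885 + 0.246420) / 0.580596 = 0.780760
d₂ = d₁ − σ√T = 0.780760 − 0.580596 = 0.200164
e^{−rT} = 0.925080
N(−d₁) = 0.217472,  N(−d₂) = 0.420676
Put price V = K·e^{−rT}·N(−d₂) − S·N(−d₁) = 74.228239 − 51.014566 = 23.213674
φ(d₁) = (1/√(2π))·e^{−d₁²/2} = 0.294131
Γ = φ(d₁) / (S·σ·√T) = 0.002160

price = 23.213674
Γ = 0.002160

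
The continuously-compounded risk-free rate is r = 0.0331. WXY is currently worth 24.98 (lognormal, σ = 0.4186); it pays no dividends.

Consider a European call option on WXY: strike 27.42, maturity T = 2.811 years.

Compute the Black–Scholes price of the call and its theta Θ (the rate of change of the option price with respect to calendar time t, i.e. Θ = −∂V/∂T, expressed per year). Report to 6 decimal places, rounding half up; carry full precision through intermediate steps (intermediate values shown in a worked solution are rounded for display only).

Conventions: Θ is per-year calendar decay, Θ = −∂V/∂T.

price = 6.851788
Θ = -1.469840

σ√T = 0.4186·√2.811 = 0.701826
d₁ = (ln(S/K) + (r+σ²/2)T) / (σ√T) = (ln(24.98/27.42) + (0.0331+0.4186²/2)·2.811) / 0.701826 = (-0.093197 + 0.339324) / 0.701826 = 0.350695
d₂ = d₁ − σ√T = 0.350695 − 0.701826 = -0.351131
e^{−rT} = 0.911153
N(d₁) = 0.637091,  N(d₂) = 0.362745
Call price V = S·N(d₁) − K·e^{−rT}·N(d₂) = 15.914544 − 9.062756 = 6.851788
φ(d₁) = (1/√(2π))·e^{−d₁²/2} = 0.375149
Θ = −S·φ(d₁)·σ/(2√T) − r·K·e^{−rT}·N(d₂) = −1.169863 − 0.299977 = -1.469840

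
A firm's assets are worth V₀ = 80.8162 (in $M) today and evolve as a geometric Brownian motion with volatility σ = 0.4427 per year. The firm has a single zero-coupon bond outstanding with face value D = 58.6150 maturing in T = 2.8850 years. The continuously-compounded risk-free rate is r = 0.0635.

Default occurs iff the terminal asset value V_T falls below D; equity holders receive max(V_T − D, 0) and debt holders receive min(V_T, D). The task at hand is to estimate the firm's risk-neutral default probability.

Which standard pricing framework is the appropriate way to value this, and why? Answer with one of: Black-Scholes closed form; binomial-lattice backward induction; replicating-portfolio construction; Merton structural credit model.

Key observation: the asked-for credit quantity lives on the firm's capital structure — asset value, asset volatility, debt face 58.6150 — which is the structural model's domain.

framework: Merton structural credit model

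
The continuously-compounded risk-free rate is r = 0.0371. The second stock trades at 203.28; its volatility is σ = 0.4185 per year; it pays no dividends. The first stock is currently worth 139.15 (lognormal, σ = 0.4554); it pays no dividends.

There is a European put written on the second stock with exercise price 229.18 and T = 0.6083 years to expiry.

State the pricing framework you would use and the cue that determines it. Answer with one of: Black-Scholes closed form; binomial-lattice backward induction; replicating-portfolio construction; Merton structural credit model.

Key observation: everything needed for the exact continuous-time valuation of the European put on the second stock (strike 229.18) is given, and no feature rules the closed form out.

framework: Black-Scholes closed form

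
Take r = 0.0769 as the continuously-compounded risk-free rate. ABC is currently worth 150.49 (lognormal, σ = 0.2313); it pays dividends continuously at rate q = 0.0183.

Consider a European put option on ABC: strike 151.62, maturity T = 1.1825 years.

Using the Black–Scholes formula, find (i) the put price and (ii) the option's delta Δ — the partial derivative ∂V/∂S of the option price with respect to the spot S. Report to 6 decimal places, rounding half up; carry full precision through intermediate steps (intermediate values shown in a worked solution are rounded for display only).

σ√T = 0.2313·√1.1825 = 0.251522
d₁ = (ln(S/K) + (r−q+σ²/2)T) / (σ√T) = (ln(150.49/151.62) + (0.0769−0.0183+0.2313²/2)·1.1825) / 0.251522 = (-0.007481 + 0.100926) / 0.251522 = 0.371520
d₂ = d₁ − σ√T = 0.371520 − 0.251522 = 0.119998
e^{−rT} = 0.913078
e^{−qT} = 0.978593
N(−d₁) = 0.355125,  N(−d₂) = 0.452243
Put price V = K·e^{−rT}·N(−d₂) − S·e^{−qT}·N(−d₁) = 62.608838 − 52.298730 = 10.310108
Δ = −e^{−qT}·N(−d₁) = -0.347523

price = 10.310108
Δ = -0.347523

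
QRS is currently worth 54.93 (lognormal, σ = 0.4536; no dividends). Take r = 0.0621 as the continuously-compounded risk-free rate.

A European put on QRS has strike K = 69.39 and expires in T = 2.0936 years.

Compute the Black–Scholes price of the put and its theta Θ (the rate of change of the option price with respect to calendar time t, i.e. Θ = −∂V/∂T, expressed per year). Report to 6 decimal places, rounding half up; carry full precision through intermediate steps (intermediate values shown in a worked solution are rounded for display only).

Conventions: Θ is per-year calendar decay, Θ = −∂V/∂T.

price = 18.079183
Θ = -0.787737

σ√T = 0.4536·√2.0936 = 0.656326
d₁ = (ln(S/K) + (r+σ²/2)T) / (σ√T) = (ln(54.93/69.39) + (0.0621+0.4536²/2)·2.0936) / 0.656326 = (-0.233683 + 0.345395) / 0.656326 = 0.170207
d₂ = d₁ − σ√T = 0.170207 − 0.656326 = -0.486119
e^{−rT} = 0.878084
N(−d₁) = 0.432424,  N(−d₂) = 0.686559
Put price V = K·e^{−rT}·N(−d₂) − S·N(−d₁) = 41.832206 − 23.753023 = 18.079183
φ(d₁) = (1/√(2π))·e^{−d₁²/2} = 0.393205
Θ = −S·φ(d₁)·σ/(2√T) + r·K·e^{−rT}·N(−d₂) = −3.385517 + 2.597780 = -0.787737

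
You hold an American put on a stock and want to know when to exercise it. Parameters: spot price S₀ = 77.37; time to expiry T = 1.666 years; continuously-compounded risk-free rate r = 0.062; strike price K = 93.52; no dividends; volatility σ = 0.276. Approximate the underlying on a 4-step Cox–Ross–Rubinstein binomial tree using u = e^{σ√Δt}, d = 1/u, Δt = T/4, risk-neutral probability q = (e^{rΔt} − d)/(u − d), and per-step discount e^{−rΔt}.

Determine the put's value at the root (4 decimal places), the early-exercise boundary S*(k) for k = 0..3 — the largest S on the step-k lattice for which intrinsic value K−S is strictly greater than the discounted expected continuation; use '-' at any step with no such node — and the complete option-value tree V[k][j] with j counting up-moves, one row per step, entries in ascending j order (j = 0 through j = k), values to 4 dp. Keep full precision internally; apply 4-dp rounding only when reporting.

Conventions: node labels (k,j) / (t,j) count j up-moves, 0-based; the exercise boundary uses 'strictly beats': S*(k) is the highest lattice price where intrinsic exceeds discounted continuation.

params: Δt=0.41650 u=1.19497 d=0.83684 q=0.52863 e^(-rΔt)=0.97451
t_4 payoffs: 55.5759 39.3376 16.1500 0.0000 0.0000
t_3: node(3,0) S=45.3420 payoff=48.1780 vs cont=45.7939 → 48.1780 [stop]  node(3,1) S=64.7464 payoff=28.7736 vs cont=26.3896 → 28.7736 [stop]  node(3,2) S=92.4549 payoff=1.0651 vs cont=7.4185 → 7.4185 [wait]  node(3,3) S=132.0214 payoff=0.0000 vs cont=0.0000 → 0.0000 [wait]  ⇒ S*(3)=64.7464
t_2: node(2,0) S=54.1824 payoff=39.3376 vs cont=36.9536 → 39.3376 [stop]  node(2,1) S=77.3700 payoff=16.1500 vs cont=17.0389 → 17.0389 [wait]  node(2,2) S=110.4809 payoff=0.0000 vs cont=3.4077 → 3.4077 [wait]  ⇒ S*(2)=54.1824
t_1: node(1,0) S=64.7464 payoff=28.7736 vs cont=26.8475 → 28.7736 [stop]  node(1,1) S=92.4549 payoff=1.0651 vs cont=9.5824 → 9.5824 [wait]  ⇒ S*(1)=64.7464
t_0: node(0,0) S=77.3700 payoff=16.1500 vs cont=18.1537 → 18.1537 [wait]  ⇒ S*(0)=-

price = 18.1537
boundary = - 64.7464 54.1824 64.7464
tree:
18.1537
28.7736 9.5824
39.3376 17.0389 3.4077
48.1780 28.7736 7.4185 0.0000
55.5759 39.3376 16.1500 0.0000 0.0000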